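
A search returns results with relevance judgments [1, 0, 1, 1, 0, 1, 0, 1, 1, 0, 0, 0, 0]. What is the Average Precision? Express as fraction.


Computing P@k for each relevant position:
Position 1: relevant, P@1 = 1/1 = 1
Position 2: not relevant
Position 3: relevant, P@3 = 2/3 = 2/3
Position 4: relevant, P@4 = 3/4 = 3/4
Position 5: not relevant
Position 6: relevant, P@6 = 4/6 = 2/3
Position 7: not relevant
Position 8: relevant, P@8 = 5/8 = 5/8
Position 9: relevant, P@9 = 6/9 = 2/3
Position 10: not relevant
Position 11: not relevant
Position 12: not relevant
Position 13: not relevant
Sum of P@k = 1 + 2/3 + 3/4 + 2/3 + 5/8 + 2/3 = 35/8
AP = 35/8 / 6 = 35/48

35/48


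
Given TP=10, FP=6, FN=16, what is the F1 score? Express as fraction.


F1 = 2 * P * R / (P + R)
P = TP/(TP+FP) = 10/16 = 5/8
R = TP/(TP+FN) = 10/26 = 5/13
2 * P * R = 2 * 5/8 * 5/13 = 25/52
P + R = 5/8 + 5/13 = 105/104
F1 = 25/52 / 105/104 = 10/21

10/21


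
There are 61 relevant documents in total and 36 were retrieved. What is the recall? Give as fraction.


Recall = retrieved_relevant / total_relevant
= 36 / 61
= 36 / (36 + 25)
= 36/61

36/61


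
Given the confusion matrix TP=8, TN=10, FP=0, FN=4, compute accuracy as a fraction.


Accuracy = (TP + TN) / (TP + TN + FP + FN)
TP + TN = 8 + 10 = 18
Total = 8 + 10 + 0 + 4 = 22
Accuracy = 18 / 22 = 9/11

9/11


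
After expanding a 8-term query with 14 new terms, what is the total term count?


Original terms: 8
Expansion terms: 14
Total = 8 + 14 = 22

22


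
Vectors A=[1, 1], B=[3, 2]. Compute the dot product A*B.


Dot product = sum of element-wise products
A[0]*B[0] = 1*3 = 3
A[1]*B[1] = 1*2 = 2
Sum = 3 + 2 = 5

5


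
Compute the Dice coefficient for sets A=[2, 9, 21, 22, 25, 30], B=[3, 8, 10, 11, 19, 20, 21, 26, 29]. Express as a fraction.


A intersect B = [21]
|A intersect B| = 1
|A| = 6, |B| = 9
Dice = 2*1 / (6+9)
= 2 / 15 = 2/15

2/15


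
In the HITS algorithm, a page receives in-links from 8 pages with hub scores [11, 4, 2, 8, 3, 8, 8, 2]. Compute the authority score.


Authority = sum of hub scores of in-linkers
In-link 1: hub score = 11
In-link 2: hub score = 4
In-link 3: hub score = 2
In-link 4: hub score = 8
In-link 5: hub score = 3
In-link 6: hub score = 8
In-link 7: hub score = 8
In-link 8: hub score = 2
Authority = 11 + 4 + 2 + 8 + 3 + 8 + 8 + 2 = 46

46


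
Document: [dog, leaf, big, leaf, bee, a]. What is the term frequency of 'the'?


Document has 6 words
Scanning for 'the':
Term not found in document
Count = 0

0


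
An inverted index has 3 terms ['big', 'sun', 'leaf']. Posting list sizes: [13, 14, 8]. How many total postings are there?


Summing posting list sizes:
'big': 13 postings
'sun': 14 postings
'leaf': 8 postings
Total = 13 + 14 + 8 = 35

35


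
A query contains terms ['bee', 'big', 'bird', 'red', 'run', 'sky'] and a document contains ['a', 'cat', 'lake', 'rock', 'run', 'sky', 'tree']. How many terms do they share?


Query terms: ['bee', 'big', 'bird', 'red', 'run', 'sky']
Document terms: ['a', 'cat', 'lake', 'rock', 'run', 'sky', 'tree']
Common terms: ['run', 'sky']
Overlap count = 2

2


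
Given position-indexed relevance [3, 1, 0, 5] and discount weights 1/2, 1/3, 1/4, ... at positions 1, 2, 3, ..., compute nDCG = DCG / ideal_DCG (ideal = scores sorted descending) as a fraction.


Position discount weights w_i = 1/(i+1) for i=1..4:
Weights = [1/2, 1/3, 1/4, 1/5]
Actual relevance: [3, 1, 0, 5]
DCG = 3/2 + 1/3 + 0/4 + 5/5 = 17/6
Ideal relevance (sorted desc): [5, 3, 1, 0]
Ideal DCG = 5/2 + 3/3 + 1/4 + 0/5 = 15/4
nDCG = DCG / ideal_DCG = 17/6 / 15/4 = 34/45

34/45


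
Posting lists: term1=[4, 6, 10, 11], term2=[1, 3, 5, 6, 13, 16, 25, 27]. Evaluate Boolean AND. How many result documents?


Boolean AND: find intersection of posting lists
term1 docs: [4, 6, 10, 11]
term2 docs: [1, 3, 5, 6, 13, 16, 25, 27]
Intersection: [6]
|intersection| = 1

1


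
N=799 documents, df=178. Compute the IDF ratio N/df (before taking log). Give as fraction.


IDF ratio = N / df
= 799 / 178
= 799/178

799/178


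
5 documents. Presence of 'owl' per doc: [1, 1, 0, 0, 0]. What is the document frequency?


Checking each document for 'owl':
Doc 1: present
Doc 2: present
Doc 3: absent
Doc 4: absent
Doc 5: absent
df = sum of presences = 1 + 1 + 0 + 0 + 0 = 2

2


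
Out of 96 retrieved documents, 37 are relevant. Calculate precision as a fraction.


Precision = relevant_retrieved / total_retrieved
= 37 / 96
= 37 / (37 + 59)
= 37/96

37/96


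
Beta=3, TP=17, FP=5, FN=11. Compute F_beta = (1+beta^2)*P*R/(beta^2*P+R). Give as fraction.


P = TP/(TP+FP) = 17/22 = 17/22
R = TP/(TP+FN) = 17/28 = 17/28
beta^2 = 3^2 = 9
(1 + beta^2) = 10
Numerator = (1+beta^2)*P*R = 1445/308
Denominator = beta^2*P + R = 153/22 + 17/28 = 2329/308
F_beta = 85/137

85/137


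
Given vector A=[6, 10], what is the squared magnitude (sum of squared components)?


|A|^2 = sum of squared components
A[0]^2 = 6^2 = 36
A[1]^2 = 10^2 = 100
Sum = 36 + 100 = 136

136


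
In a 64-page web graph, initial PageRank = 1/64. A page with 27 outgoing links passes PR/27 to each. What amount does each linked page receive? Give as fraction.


Initial PR = 1/64 = 1/64
Outlinks = 27
Contribution per link = PR / outlinks
= 1/64 / 27
= 1/1728

1/1728


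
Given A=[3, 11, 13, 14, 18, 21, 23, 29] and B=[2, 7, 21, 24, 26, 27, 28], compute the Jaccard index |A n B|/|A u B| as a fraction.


A intersect B = [21]
|A intersect B| = 1
A union B = [2, 3, 7, 11, 13, 14, 18, 21, 23, 24, 26, 27, 28, 29]
|A union B| = 14
Jaccard = 1/14 = 1/14

1/14


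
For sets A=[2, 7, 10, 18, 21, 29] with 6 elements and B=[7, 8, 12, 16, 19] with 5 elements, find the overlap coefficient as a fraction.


A intersect B = [7]
|A intersect B| = 1
min(|A|, |B|) = min(6, 5) = 5
Overlap = 1 / 5 = 1/5

1/5


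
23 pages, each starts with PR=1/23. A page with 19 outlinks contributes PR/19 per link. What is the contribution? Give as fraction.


Initial PR = 1/23 = 1/23
Outlinks = 19
Contribution per link = PR / outlinks
= 1/23 / 19
= 1/437

1/437


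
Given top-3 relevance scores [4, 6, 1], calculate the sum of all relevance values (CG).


Cumulative Gain = sum of relevance scores
Position 1: rel=4, running sum=4
Position 2: rel=6, running sum=10
Position 3: rel=1, running sum=11
CG = 11

11


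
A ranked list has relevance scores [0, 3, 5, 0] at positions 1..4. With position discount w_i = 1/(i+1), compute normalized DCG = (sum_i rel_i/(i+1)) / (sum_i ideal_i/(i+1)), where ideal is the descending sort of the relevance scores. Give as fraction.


Position discount weights w_i = 1/(i+1) for i=1..4:
Weights = [1/2, 1/3, 1/4, 1/5]
Actual relevance: [0, 3, 5, 0]
DCG = 0/2 + 3/3 + 5/4 + 0/5 = 9/4
Ideal relevance (sorted desc): [5, 3, 0, 0]
Ideal DCG = 5/2 + 3/3 + 0/4 + 0/5 = 7/2
nDCG = DCG / ideal_DCG = 9/4 / 7/2 = 9/14

9/14


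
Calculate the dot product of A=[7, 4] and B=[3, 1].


Dot product = sum of element-wise products
A[0]*B[0] = 7*3 = 21
A[1]*B[1] = 4*1 = 4
Sum = 21 + 4 = 25

25


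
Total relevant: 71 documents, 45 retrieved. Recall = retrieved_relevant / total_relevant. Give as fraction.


Recall = retrieved_relevant / total_relevant
= 45 / 71
= 45 / (45 + 26)
= 45/71

45/71


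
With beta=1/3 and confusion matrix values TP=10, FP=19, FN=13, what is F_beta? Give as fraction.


P = TP/(TP+FP) = 10/29 = 10/29
R = TP/(TP+FN) = 10/23 = 10/23
beta^2 = 1/3^2 = 1/9
(1 + beta^2) = 10/9
Numerator = (1+beta^2)*P*R = 1000/6003
Denominator = beta^2*P + R = 10/261 + 10/23 = 2840/6003
F_beta = 25/71

25/71


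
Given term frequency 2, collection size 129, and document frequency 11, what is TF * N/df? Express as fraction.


TF * (N/df)
= 2 * (129/11)
= 2 * 129/11
= 258/11

258/11


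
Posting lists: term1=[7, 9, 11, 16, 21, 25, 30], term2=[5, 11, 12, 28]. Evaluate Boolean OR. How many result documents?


Boolean OR: find union of posting lists
term1 docs: [7, 9, 11, 16, 21, 25, 30]
term2 docs: [5, 11, 12, 28]
Union: [5, 7, 9, 11, 12, 16, 21, 25, 28, 30]
|union| = 10

10


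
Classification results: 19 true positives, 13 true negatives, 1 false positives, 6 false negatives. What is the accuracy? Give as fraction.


Accuracy = (TP + TN) / (TP + TN + FP + FN)
TP + TN = 19 + 13 = 32
Total = 19 + 13 + 1 + 6 = 39
Accuracy = 32 / 39 = 32/39

32/39


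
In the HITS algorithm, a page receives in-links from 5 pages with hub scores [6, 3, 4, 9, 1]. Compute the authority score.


Authority = sum of hub scores of in-linkers
In-link 1: hub score = 6
In-link 2: hub score = 3
In-link 3: hub score = 4
In-link 4: hub score = 9
In-link 5: hub score = 1
Authority = 6 + 3 + 4 + 9 + 1 = 23

23


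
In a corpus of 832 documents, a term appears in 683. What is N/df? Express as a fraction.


IDF ratio = N / df
= 832 / 683
= 832/683

832/683


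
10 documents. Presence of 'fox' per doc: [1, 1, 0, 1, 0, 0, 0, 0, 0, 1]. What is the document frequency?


Checking each document for 'fox':
Doc 1: present
Doc 2: present
Doc 3: absent
Doc 4: present
Doc 5: absent
Doc 6: absent
Doc 7: absent
Doc 8: absent
Doc 9: absent
Doc 10: present
df = sum of presences = 1 + 1 + 0 + 1 + 0 + 0 + 0 + 0 + 0 + 1 = 4

4


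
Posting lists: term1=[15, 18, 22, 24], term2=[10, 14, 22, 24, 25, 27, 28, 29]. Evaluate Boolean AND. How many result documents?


Boolean AND: find intersection of posting lists
term1 docs: [15, 18, 22, 24]
term2 docs: [10, 14, 22, 24, 25, 27, 28, 29]
Intersection: [22, 24]
|intersection| = 2

2


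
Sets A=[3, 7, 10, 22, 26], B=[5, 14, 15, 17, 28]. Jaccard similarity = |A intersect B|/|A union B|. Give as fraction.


A intersect B = []
|A intersect B| = 0
A union B = [3, 5, 7, 10, 14, 15, 17, 22, 26, 28]
|A union B| = 10
Jaccard = 0/10 = 0

0


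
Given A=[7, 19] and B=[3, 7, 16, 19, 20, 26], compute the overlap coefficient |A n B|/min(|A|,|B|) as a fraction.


A intersect B = [7, 19]
|A intersect B| = 2
min(|A|, |B|) = min(2, 6) = 2
Overlap = 2 / 2 = 1

1


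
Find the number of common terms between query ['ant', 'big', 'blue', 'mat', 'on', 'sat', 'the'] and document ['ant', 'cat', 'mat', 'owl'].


Query terms: ['ant', 'big', 'blue', 'mat', 'on', 'sat', 'the']
Document terms: ['ant', 'cat', 'mat', 'owl']
Common terms: ['ant', 'mat']
Overlap count = 2

2


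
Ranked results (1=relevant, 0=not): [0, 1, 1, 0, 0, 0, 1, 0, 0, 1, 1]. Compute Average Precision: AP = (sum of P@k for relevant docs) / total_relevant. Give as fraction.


Computing P@k for each relevant position:
Position 1: not relevant
Position 2: relevant, P@2 = 1/2 = 1/2
Position 3: relevant, P@3 = 2/3 = 2/3
Position 4: not relevant
Position 5: not relevant
Position 6: not relevant
Position 7: relevant, P@7 = 3/7 = 3/7
Position 8: not relevant
Position 9: not relevant
Position 10: relevant, P@10 = 4/10 = 2/5
Position 11: relevant, P@11 = 5/11 = 5/11
Sum of P@k = 1/2 + 2/3 + 3/7 + 2/5 + 5/11 = 5659/2310
AP = 5659/2310 / 5 = 5659/11550

5659/11550


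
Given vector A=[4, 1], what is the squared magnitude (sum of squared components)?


|A|^2 = sum of squared components
A[0]^2 = 4^2 = 16
A[1]^2 = 1^2 = 1
Sum = 16 + 1 = 17

17


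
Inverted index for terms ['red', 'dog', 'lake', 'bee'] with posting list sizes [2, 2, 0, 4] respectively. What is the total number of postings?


Summing posting list sizes:
'red': 2 postings
'dog': 2 postings
'lake': 0 postings
'bee': 4 postings
Total = 2 + 2 + 0 + 4 = 8

8


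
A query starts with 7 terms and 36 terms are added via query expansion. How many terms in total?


Original terms: 7
Expansion terms: 36
Total = 7 + 36 = 43

43


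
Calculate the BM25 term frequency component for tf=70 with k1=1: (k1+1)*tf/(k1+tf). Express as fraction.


BM25 TF component = (k1+1)*tf / (k1+tf)
k1 = 1, tf = 70
Numerator = (1+1)*70 = 140
Denominator = 1 + 70 = 71
= 140/71 = 140/71

140/71


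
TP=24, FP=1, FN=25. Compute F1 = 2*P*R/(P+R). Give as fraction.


F1 = 2 * P * R / (P + R)
P = TP/(TP+FP) = 24/25 = 24/25
R = TP/(TP+FN) = 24/49 = 24/49
2 * P * R = 2 * 24/25 * 24/49 = 1152/1225
P + R = 24/25 + 24/49 = 1776/1225
F1 = 1152/1225 / 1776/1225 = 24/37

24/37


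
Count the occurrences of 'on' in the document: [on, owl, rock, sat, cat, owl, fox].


Document has 7 words
Scanning for 'on':
Found at positions: [0]
Count = 1

1


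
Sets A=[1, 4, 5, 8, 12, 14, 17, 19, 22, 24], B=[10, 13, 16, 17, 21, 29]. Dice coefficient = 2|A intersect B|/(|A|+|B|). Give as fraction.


A intersect B = [17]
|A intersect B| = 1
|A| = 10, |B| = 6
Dice = 2*1 / (10+6)
= 2 / 16 = 1/8

1/8


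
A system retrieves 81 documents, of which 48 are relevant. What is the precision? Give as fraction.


Precision = relevant_retrieved / total_retrieved
= 48 / 81
= 48 / (48 + 33)
= 16/27

16/27


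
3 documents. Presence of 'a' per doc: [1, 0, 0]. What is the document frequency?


Checking each document for 'a':
Doc 1: present
Doc 2: absent
Doc 3: absent
df = sum of presences = 1 + 0 + 0 = 1

1


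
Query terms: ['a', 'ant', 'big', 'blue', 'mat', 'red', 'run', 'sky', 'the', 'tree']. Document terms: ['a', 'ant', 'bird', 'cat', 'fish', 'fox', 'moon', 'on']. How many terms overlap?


Query terms: ['a', 'ant', 'big', 'blue', 'mat', 'red', 'run', 'sky', 'the', 'tree']
Document terms: ['a', 'ant', 'bird', 'cat', 'fish', 'fox', 'moon', 'on']
Common terms: ['a', 'ant']
Overlap count = 2

2


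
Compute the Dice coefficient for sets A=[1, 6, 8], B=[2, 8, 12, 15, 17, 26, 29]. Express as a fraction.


A intersect B = [8]
|A intersect B| = 1
|A| = 3, |B| = 7
Dice = 2*1 / (3+7)
= 2 / 10 = 1/5

1/5


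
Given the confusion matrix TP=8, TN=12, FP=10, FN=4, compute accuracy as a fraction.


Accuracy = (TP + TN) / (TP + TN + FP + FN)
TP + TN = 8 + 12 = 20
Total = 8 + 12 + 10 + 4 = 34
Accuracy = 20 / 34 = 10/17

10/17


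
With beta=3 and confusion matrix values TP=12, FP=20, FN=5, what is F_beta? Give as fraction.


P = TP/(TP+FP) = 12/32 = 3/8
R = TP/(TP+FN) = 12/17 = 12/17
beta^2 = 3^2 = 9
(1 + beta^2) = 10
Numerator = (1+beta^2)*P*R = 45/17
Denominator = beta^2*P + R = 27/8 + 12/17 = 555/136
F_beta = 24/37

24/37


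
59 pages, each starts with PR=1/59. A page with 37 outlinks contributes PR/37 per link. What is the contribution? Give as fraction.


Initial PR = 1/59 = 1/59
Outlinks = 37
Contribution per link = PR / outlinks
= 1/59 / 37
= 1/2183

1/2183


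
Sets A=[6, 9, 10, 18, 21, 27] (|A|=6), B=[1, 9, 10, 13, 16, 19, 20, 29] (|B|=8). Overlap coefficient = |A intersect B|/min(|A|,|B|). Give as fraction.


A intersect B = [9, 10]
|A intersect B| = 2
min(|A|, |B|) = min(6, 8) = 6
Overlap = 2 / 6 = 1/3

1/3


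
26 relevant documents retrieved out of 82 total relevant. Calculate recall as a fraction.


Recall = retrieved_relevant / total_relevant
= 26 / 82
= 26 / (26 + 56)
= 13/41

13/41


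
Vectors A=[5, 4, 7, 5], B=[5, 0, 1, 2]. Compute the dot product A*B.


Dot product = sum of element-wise products
A[0]*B[0] = 5*5 = 25
A[1]*B[1] = 4*0 = 0
A[2]*B[2] = 7*1 = 7
A[3]*B[3] = 5*2 = 10
Sum = 25 + 0 + 7 + 10 = 42

42


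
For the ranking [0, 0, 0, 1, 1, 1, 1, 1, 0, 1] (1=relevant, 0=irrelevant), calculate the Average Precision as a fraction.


Computing P@k for each relevant position:
Position 1: not relevant
Position 2: not relevant
Position 3: not relevant
Position 4: relevant, P@4 = 1/4 = 1/4
Position 5: relevant, P@5 = 2/5 = 2/5
Position 6: relevant, P@6 = 3/6 = 1/2
Position 7: relevant, P@7 = 4/7 = 4/7
Position 8: relevant, P@8 = 5/8 = 5/8
Position 9: not relevant
Position 10: relevant, P@10 = 6/10 = 3/5
Sum of P@k = 1/4 + 2/5 + 1/2 + 4/7 + 5/8 + 3/5 = 165/56
AP = 165/56 / 6 = 55/112

55/112


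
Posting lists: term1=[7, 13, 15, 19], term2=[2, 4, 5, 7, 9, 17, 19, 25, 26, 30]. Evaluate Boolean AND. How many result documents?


Boolean AND: find intersection of posting lists
term1 docs: [7, 13, 15, 19]
term2 docs: [2, 4, 5, 7, 9, 17, 19, 25, 26, 30]
Intersection: [7, 19]
|intersection| = 2

2


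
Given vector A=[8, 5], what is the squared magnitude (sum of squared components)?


|A|^2 = sum of squared components
A[0]^2 = 8^2 = 64
A[1]^2 = 5^2 = 25
Sum = 64 + 25 = 89

89


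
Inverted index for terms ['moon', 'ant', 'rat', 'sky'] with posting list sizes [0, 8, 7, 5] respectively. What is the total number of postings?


Summing posting list sizes:
'moon': 0 postings
'ant': 8 postings
'rat': 7 postings
'sky': 5 postings
Total = 0 + 8 + 7 + 5 = 20

20


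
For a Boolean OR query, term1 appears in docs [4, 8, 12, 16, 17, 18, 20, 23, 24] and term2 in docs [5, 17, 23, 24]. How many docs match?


Boolean OR: find union of posting lists
term1 docs: [4, 8, 12, 16, 17, 18, 20, 23, 24]
term2 docs: [5, 17, 23, 24]
Union: [4, 5, 8, 12, 16, 17, 18, 20, 23, 24]
|union| = 10

10


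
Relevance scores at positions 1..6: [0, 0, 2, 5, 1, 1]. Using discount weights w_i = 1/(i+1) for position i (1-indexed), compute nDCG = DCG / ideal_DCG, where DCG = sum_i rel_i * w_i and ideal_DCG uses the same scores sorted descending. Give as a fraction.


Position discount weights w_i = 1/(i+1) for i=1..6:
Weights = [1/2, 1/3, 1/4, 1/5, 1/6, 1/7]
Actual relevance: [0, 0, 2, 5, 1, 1]
DCG = 0/2 + 0/3 + 2/4 + 5/5 + 1/6 + 1/7 = 38/21
Ideal relevance (sorted desc): [5, 2, 1, 1, 0, 0]
Ideal DCG = 5/2 + 2/3 + 1/4 + 1/5 + 0/6 + 0/7 = 217/60
nDCG = DCG / ideal_DCG = 38/21 / 217/60 = 760/1519

760/1519


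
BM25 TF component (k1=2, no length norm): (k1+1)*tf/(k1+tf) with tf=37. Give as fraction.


BM25 TF component = (k1+1)*tf / (k1+tf)
k1 = 2, tf = 37
Numerator = (2+1)*37 = 111
Denominator = 2 + 37 = 39
= 111/39 = 37/13

37/13


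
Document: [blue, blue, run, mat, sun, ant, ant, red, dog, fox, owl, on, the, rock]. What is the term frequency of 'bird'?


Document has 14 words
Scanning for 'bird':
Term not found in document
Count = 0

0


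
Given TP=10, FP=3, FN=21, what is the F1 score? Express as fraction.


F1 = 2 * P * R / (P + R)
P = TP/(TP+FP) = 10/13 = 10/13
R = TP/(TP+FN) = 10/31 = 10/31
2 * P * R = 2 * 10/13 * 10/31 = 200/403
P + R = 10/13 + 10/31 = 440/403
F1 = 200/403 / 440/403 = 5/11

5/11


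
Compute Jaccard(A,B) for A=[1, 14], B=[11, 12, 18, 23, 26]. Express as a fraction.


A intersect B = []
|A intersect B| = 0
A union B = [1, 11, 12, 14, 18, 23, 26]
|A union B| = 7
Jaccard = 0/7 = 0

0


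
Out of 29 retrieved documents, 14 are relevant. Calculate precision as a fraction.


Precision = relevant_retrieved / total_retrieved
= 14 / 29
= 14 / (14 + 15)
= 14/29

14/29


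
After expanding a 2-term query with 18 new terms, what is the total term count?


Original terms: 2
Expansion terms: 18
Total = 2 + 18 = 20

20


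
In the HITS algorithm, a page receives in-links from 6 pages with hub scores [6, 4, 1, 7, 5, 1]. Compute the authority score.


Authority = sum of hub scores of in-linkers
In-link 1: hub score = 6
In-link 2: hub score = 4
In-link 3: hub score = 1
In-link 4: hub score = 7
In-link 5: hub score = 5
In-link 6: hub score = 1
Authority = 6 + 4 + 1 + 7 + 5 + 1 = 24

24


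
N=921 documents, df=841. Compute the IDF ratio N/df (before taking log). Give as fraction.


IDF ratio = N / df
= 921 / 841
= 921/841

921/841


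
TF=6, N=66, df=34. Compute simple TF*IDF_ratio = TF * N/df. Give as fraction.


TF * (N/df)
= 6 * (66/34)
= 6 * 33/17
= 198/17

198/17


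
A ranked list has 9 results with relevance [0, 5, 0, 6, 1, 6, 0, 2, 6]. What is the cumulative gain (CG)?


Cumulative Gain = sum of relevance scores
Position 1: rel=0, running sum=0
Position 2: rel=5, running sum=5
Position 3: rel=0, running sum=5
Position 4: rel=6, running sum=11
Position 5: rel=1, running sum=12
Position 6: rel=6, running sum=18
Position 7: rel=0, running sum=18
Position 8: rel=2, running sum=20
Position 9: rel=6, running sum=26
CG = 26

26


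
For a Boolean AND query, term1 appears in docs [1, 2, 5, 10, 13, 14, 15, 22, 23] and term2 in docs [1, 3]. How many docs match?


Boolean AND: find intersection of posting lists
term1 docs: [1, 2, 5, 10, 13, 14, 15, 22, 23]
term2 docs: [1, 3]
Intersection: [1]
|intersection| = 1

1


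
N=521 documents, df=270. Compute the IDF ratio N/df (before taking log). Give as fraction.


IDF ratio = N / df
= 521 / 270
= 521/270

521/270


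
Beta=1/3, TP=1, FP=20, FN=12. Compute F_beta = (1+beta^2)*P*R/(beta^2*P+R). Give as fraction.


P = TP/(TP+FP) = 1/21 = 1/21
R = TP/(TP+FN) = 1/13 = 1/13
beta^2 = 1/3^2 = 1/9
(1 + beta^2) = 10/9
Numerator = (1+beta^2)*P*R = 10/2457
Denominator = beta^2*P + R = 1/189 + 1/13 = 202/2457
F_beta = 5/101

5/101


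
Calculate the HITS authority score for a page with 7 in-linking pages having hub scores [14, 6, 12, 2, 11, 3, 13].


Authority = sum of hub scores of in-linkers
In-link 1: hub score = 14
In-link 2: hub score = 6
In-link 3: hub score = 12
In-link 4: hub score = 2
In-link 5: hub score = 11
In-link 6: hub score = 3
In-link 7: hub score = 13
Authority = 14 + 6 + 12 + 2 + 11 + 3 + 13 = 61

61


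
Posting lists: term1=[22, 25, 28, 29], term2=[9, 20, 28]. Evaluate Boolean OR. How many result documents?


Boolean OR: find union of posting lists
term1 docs: [22, 25, 28, 29]
term2 docs: [9, 20, 28]
Union: [9, 20, 22, 25, 28, 29]
|union| = 6

6


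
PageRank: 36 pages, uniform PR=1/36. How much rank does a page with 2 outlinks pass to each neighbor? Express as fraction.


Initial PR = 1/36 = 1/36
Outlinks = 2
Contribution per link = PR / outlinks
= 1/36 / 2
= 1/72

1/72


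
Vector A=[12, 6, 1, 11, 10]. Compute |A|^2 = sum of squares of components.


|A|^2 = sum of squared components
A[0]^2 = 12^2 = 144
A[1]^2 = 6^2 = 36
A[2]^2 = 1^2 = 1
A[3]^2 = 11^2 = 121
A[4]^2 = 10^2 = 100
Sum = 144 + 36 + 1 + 121 + 100 = 402

402


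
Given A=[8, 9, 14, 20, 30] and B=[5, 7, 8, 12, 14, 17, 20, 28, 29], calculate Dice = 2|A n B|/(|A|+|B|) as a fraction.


A intersect B = [8, 14, 20]
|A intersect B| = 3
|A| = 5, |B| = 9
Dice = 2*3 / (5+9)
= 6 / 14 = 3/7

3/7


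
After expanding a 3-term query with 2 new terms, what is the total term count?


Original terms: 3
Expansion terms: 2
Total = 3 + 2 = 5

5


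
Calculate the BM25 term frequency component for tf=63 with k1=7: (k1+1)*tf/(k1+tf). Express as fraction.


BM25 TF component = (k1+1)*tf / (k1+tf)
k1 = 7, tf = 63
Numerator = (7+1)*63 = 504
Denominator = 7 + 63 = 70
= 504/70 = 36/5

36/5


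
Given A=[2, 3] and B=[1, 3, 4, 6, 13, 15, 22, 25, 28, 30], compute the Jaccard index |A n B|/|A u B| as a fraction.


A intersect B = [3]
|A intersect B| = 1
A union B = [1, 2, 3, 4, 6, 13, 15, 22, 25, 28, 30]
|A union B| = 11
Jaccard = 1/11 = 1/11

1/11


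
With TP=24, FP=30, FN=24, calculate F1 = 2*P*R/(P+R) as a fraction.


F1 = 2 * P * R / (P + R)
P = TP/(TP+FP) = 24/54 = 4/9
R = TP/(TP+FN) = 24/48 = 1/2
2 * P * R = 2 * 4/9 * 1/2 = 4/9
P + R = 4/9 + 1/2 = 17/18
F1 = 4/9 / 17/18 = 8/17

8/17


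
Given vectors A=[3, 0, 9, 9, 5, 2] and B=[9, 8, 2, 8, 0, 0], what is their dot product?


Dot product = sum of element-wise products
A[0]*B[0] = 3*9 = 27
A[1]*B[1] = 0*8 = 0
A[2]*B[2] = 9*2 = 18
A[3]*B[3] = 9*8 = 72
A[4]*B[4] = 5*0 = 0
A[5]*B[5] = 2*0 = 0
Sum = 27 + 0 + 18 + 72 + 0 + 0 = 117

117


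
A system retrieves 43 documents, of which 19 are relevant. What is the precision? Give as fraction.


Precision = relevant_retrieved / total_retrieved
= 19 / 43
= 19 / (19 + 24)
= 19/43

19/43


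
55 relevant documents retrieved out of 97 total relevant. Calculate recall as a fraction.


Recall = retrieved_relevant / total_relevant
= 55 / 97
= 55 / (55 + 42)
= 55/97

55/97


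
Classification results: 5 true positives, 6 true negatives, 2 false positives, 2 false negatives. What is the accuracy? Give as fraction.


Accuracy = (TP + TN) / (TP + TN + FP + FN)
TP + TN = 5 + 6 = 11
Total = 5 + 6 + 2 + 2 = 15
Accuracy = 11 / 15 = 11/15

11/15


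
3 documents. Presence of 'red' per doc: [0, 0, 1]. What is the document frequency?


Checking each document for 'red':
Doc 1: absent
Doc 2: absent
Doc 3: present
df = sum of presences = 0 + 0 + 1 = 1

1


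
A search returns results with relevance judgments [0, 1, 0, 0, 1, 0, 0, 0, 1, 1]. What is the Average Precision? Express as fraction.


Computing P@k for each relevant position:
Position 1: not relevant
Position 2: relevant, P@2 = 1/2 = 1/2
Position 3: not relevant
Position 4: not relevant
Position 5: relevant, P@5 = 2/5 = 2/5
Position 6: not relevant
Position 7: not relevant
Position 8: not relevant
Position 9: relevant, P@9 = 3/9 = 1/3
Position 10: relevant, P@10 = 4/10 = 2/5
Sum of P@k = 1/2 + 2/5 + 1/3 + 2/5 = 49/30
AP = 49/30 / 4 = 49/120

49/120


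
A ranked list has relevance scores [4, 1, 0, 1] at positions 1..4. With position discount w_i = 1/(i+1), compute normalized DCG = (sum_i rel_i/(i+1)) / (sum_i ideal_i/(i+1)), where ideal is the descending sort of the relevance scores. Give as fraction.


Position discount weights w_i = 1/(i+1) for i=1..4:
Weights = [1/2, 1/3, 1/4, 1/5]
Actual relevance: [4, 1, 0, 1]
DCG = 4/2 + 1/3 + 0/4 + 1/5 = 38/15
Ideal relevance (sorted desc): [4, 1, 1, 0]
Ideal DCG = 4/2 + 1/3 + 1/4 + 0/5 = 31/12
nDCG = DCG / ideal_DCG = 38/15 / 31/12 = 152/155

152/155


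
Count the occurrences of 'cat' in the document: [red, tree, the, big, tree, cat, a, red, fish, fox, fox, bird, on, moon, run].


Document has 15 words
Scanning for 'cat':
Found at positions: [5]
Count = 1

1


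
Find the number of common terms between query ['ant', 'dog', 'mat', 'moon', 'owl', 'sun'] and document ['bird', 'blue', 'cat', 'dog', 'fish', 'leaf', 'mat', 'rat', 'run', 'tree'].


Query terms: ['ant', 'dog', 'mat', 'moon', 'owl', 'sun']
Document terms: ['bird', 'blue', 'cat', 'dog', 'fish', 'leaf', 'mat', 'rat', 'run', 'tree']
Common terms: ['dog', 'mat']
Overlap count = 2

2


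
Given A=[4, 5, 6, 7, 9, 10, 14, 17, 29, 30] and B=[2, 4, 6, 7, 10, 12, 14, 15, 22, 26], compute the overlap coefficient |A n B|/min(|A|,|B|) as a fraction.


A intersect B = [4, 6, 7, 10, 14]
|A intersect B| = 5
min(|A|, |B|) = min(10, 10) = 10
Overlap = 5 / 10 = 1/2

1/2


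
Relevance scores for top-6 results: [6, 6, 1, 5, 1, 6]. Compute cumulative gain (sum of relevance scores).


Cumulative Gain = sum of relevance scores
Position 1: rel=6, running sum=6
Position 2: rel=6, running sum=12
Position 3: rel=1, running sum=13
Position 4: rel=5, running sum=18
Position 5: rel=1, running sum=19
Position 6: rel=6, running sum=25
CG = 25

25


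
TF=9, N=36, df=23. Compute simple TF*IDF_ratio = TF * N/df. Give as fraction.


TF * (N/df)
= 9 * (36/23)
= 9 * 36/23
= 324/23

324/23


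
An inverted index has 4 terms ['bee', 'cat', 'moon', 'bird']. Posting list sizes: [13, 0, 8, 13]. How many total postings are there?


Summing posting list sizes:
'bee': 13 postings
'cat': 0 postings
'moon': 8 postings
'bird': 13 postings
Total = 13 + 0 + 8 + 13 = 34

34


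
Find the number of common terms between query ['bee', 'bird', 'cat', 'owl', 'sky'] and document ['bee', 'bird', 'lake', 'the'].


Query terms: ['bee', 'bird', 'cat', 'owl', 'sky']
Document terms: ['bee', 'bird', 'lake', 'the']
Common terms: ['bee', 'bird']
Overlap count = 2

2


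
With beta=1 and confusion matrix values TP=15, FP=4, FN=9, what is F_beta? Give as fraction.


P = TP/(TP+FP) = 15/19 = 15/19
R = TP/(TP+FN) = 15/24 = 5/8
beta^2 = 1^2 = 1
(1 + beta^2) = 2
Numerator = (1+beta^2)*P*R = 75/76
Denominator = beta^2*P + R = 15/19 + 5/8 = 215/152
F_beta = 30/43

30/43


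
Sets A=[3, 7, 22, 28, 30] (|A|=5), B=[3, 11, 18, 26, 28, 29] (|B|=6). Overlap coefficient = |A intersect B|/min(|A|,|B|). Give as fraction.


A intersect B = [3, 28]
|A intersect B| = 2
min(|A|, |B|) = min(5, 6) = 5
Overlap = 2 / 5 = 2/5

2/5


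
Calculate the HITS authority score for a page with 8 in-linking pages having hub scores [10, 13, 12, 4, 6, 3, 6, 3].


Authority = sum of hub scores of in-linkers
In-link 1: hub score = 10
In-link 2: hub score = 13
In-link 3: hub score = 12
In-link 4: hub score = 4
In-link 5: hub score = 6
In-link 6: hub score = 3
In-link 7: hub score = 6
In-link 8: hub score = 3
Authority = 10 + 13 + 12 + 4 + 6 + 3 + 6 + 3 = 57

57


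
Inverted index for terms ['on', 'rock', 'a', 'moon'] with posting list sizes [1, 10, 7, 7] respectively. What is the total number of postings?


Summing posting list sizes:
'on': 1 postings
'rock': 10 postings
'a': 7 postings
'moon': 7 postings
Total = 1 + 10 + 7 + 7 = 25

25


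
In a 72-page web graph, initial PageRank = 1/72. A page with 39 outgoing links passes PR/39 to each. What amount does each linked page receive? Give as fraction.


Initial PR = 1/72 = 1/72
Outlinks = 39
Contribution per link = PR / outlinks
= 1/72 / 39
= 1/2808

1/2808


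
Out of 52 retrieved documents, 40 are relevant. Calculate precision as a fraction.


Precision = relevant_retrieved / total_retrieved
= 40 / 52
= 40 / (40 + 12)
= 10/13

10/13


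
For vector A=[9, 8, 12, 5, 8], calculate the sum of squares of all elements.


|A|^2 = sum of squared components
A[0]^2 = 9^2 = 81
A[1]^2 = 8^2 = 64
A[2]^2 = 12^2 = 144
A[3]^2 = 5^2 = 25
A[4]^2 = 8^2 = 64
Sum = 81 + 64 + 144 + 25 + 64 = 378

378


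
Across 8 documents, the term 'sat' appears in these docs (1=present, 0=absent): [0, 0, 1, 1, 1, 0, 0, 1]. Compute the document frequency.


Checking each document for 'sat':
Doc 1: absent
Doc 2: absent
Doc 3: present
Doc 4: present
Doc 5: present
Doc 6: absent
Doc 7: absent
Doc 8: present
df = sum of presences = 0 + 0 + 1 + 1 + 1 + 0 + 0 + 1 = 4

4


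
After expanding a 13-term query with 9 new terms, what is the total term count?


Original terms: 13
Expansion terms: 9
Total = 13 + 9 = 22

22


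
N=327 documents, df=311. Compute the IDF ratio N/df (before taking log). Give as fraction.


IDF ratio = N / df
= 327 / 311
= 327/311

327/311


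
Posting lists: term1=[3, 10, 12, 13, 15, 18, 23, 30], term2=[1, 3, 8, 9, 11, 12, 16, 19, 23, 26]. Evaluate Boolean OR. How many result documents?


Boolean OR: find union of posting lists
term1 docs: [3, 10, 12, 13, 15, 18, 23, 30]
term2 docs: [1, 3, 8, 9, 11, 12, 16, 19, 23, 26]
Union: [1, 3, 8, 9, 10, 11, 12, 13, 15, 16, 18, 19, 23, 26, 30]
|union| = 15

15


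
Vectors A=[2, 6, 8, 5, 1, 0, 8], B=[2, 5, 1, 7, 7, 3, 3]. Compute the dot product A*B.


Dot product = sum of element-wise products
A[0]*B[0] = 2*2 = 4
A[1]*B[1] = 6*5 = 30
A[2]*B[2] = 8*1 = 8
A[3]*B[3] = 5*7 = 35
A[4]*B[4] = 1*7 = 7
A[5]*B[5] = 0*3 = 0
A[6]*B[6] = 8*3 = 24
Sum = 4 + 30 + 8 + 35 + 7 + 0 + 24 = 108

108


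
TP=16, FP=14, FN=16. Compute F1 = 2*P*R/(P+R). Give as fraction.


F1 = 2 * P * R / (P + R)
P = TP/(TP+FP) = 16/30 = 8/15
R = TP/(TP+FN) = 16/32 = 1/2
2 * P * R = 2 * 8/15 * 1/2 = 8/15
P + R = 8/15 + 1/2 = 31/30
F1 = 8/15 / 31/30 = 16/31

16/31


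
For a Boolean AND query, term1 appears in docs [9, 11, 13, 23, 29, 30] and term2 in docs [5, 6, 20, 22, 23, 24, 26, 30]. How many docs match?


Boolean AND: find intersection of posting lists
term1 docs: [9, 11, 13, 23, 29, 30]
term2 docs: [5, 6, 20, 22, 23, 24, 26, 30]
Intersection: [23, 30]
|intersection| = 2

2


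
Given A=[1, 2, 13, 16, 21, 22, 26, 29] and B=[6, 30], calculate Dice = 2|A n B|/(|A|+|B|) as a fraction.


A intersect B = []
|A intersect B| = 0
|A| = 8, |B| = 2
Dice = 2*0 / (8+2)
= 0 / 10 = 0

0


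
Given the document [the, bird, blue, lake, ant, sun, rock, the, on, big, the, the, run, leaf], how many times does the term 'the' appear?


Document has 14 words
Scanning for 'the':
Found at positions: [0, 7, 10, 11]
Count = 4

4


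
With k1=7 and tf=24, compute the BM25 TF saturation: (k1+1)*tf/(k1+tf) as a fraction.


BM25 TF component = (k1+1)*tf / (k1+tf)
k1 = 7, tf = 24
Numerator = (7+1)*24 = 192
Denominator = 7 + 24 = 31
= 192/31 = 192/31

192/31


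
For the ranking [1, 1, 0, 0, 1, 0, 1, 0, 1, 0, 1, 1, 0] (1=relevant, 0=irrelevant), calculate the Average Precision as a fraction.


Computing P@k for each relevant position:
Position 1: relevant, P@1 = 1/1 = 1
Position 2: relevant, P@2 = 2/2 = 1
Position 3: not relevant
Position 4: not relevant
Position 5: relevant, P@5 = 3/5 = 3/5
Position 6: not relevant
Position 7: relevant, P@7 = 4/7 = 4/7
Position 8: not relevant
Position 9: relevant, P@9 = 5/9 = 5/9
Position 10: not relevant
Position 11: relevant, P@11 = 6/11 = 6/11
Position 12: relevant, P@12 = 7/12 = 7/12
Position 13: not relevant
Sum of P@k = 1 + 1 + 3/5 + 4/7 + 5/9 + 6/11 + 7/12 = 67301/13860
AP = 67301/13860 / 7 = 67301/97020

67301/97020


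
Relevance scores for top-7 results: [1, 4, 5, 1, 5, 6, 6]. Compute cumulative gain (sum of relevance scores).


Cumulative Gain = sum of relevance scores
Position 1: rel=1, running sum=1
Position 2: rel=4, running sum=5
Position 3: rel=5, running sum=10
Position 4: rel=1, running sum=11
Position 5: rel=5, running sum=16
Position 6: rel=6, running sum=22
Position 7: rel=6, running sum=28
CG = 28

28


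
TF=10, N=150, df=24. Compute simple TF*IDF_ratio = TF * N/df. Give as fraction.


TF * (N/df)
= 10 * (150/24)
= 10 * 25/4
= 125/2

125/2


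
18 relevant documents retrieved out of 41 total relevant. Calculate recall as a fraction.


Recall = retrieved_relevant / total_relevant
= 18 / 41
= 18 / (18 + 23)
= 18/41

18/41


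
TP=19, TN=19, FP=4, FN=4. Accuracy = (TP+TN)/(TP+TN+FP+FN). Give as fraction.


Accuracy = (TP + TN) / (TP + TN + FP + FN)
TP + TN = 19 + 19 = 38
Total = 19 + 19 + 4 + 4 = 46
Accuracy = 38 / 46 = 19/23

19/23


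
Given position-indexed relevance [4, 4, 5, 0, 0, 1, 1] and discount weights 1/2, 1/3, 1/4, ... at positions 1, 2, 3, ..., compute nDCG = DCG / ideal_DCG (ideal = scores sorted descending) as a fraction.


Position discount weights w_i = 1/(i+1) for i=1..7:
Weights = [1/2, 1/3, 1/4, 1/5, 1/6, 1/7, 1/8]
Actual relevance: [4, 4, 5, 0, 0, 1, 1]
DCG = 4/2 + 4/3 + 5/4 + 0/5 + 0/6 + 1/7 + 1/8 = 815/168
Ideal relevance (sorted desc): [5, 4, 4, 1, 1, 0, 0]
Ideal DCG = 5/2 + 4/3 + 4/4 + 1/5 + 1/6 + 0/7 + 0/8 = 26/5
nDCG = DCG / ideal_DCG = 815/168 / 26/5 = 4075/4368

4075/4368


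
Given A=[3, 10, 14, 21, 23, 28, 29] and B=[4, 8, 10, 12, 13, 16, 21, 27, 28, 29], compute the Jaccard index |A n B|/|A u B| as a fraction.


A intersect B = [10, 21, 28, 29]
|A intersect B| = 4
A union B = [3, 4, 8, 10, 12, 13, 14, 16, 21, 23, 27, 28, 29]
|A union B| = 13
Jaccard = 4/13 = 4/13

4/13


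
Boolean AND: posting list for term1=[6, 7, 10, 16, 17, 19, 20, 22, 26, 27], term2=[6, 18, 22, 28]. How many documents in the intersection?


Boolean AND: find intersection of posting lists
term1 docs: [6, 7, 10, 16, 17, 19, 20, 22, 26, 27]
term2 docs: [6, 18, 22, 28]
Intersection: [6, 22]
|intersection| = 2

2


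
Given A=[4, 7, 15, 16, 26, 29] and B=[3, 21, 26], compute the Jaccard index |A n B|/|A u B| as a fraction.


A intersect B = [26]
|A intersect B| = 1
A union B = [3, 4, 7, 15, 16, 21, 26, 29]
|A union B| = 8
Jaccard = 1/8 = 1/8

1/8


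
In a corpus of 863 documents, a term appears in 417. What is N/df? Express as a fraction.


IDF ratio = N / df
= 863 / 417
= 863/417

863/417


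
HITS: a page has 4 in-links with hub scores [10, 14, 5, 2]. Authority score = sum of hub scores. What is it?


Authority = sum of hub scores of in-linkers
In-link 1: hub score = 10
In-link 2: hub score = 14
In-link 3: hub score = 5
In-link 4: hub score = 2
Authority = 10 + 14 + 5 + 2 = 31

31


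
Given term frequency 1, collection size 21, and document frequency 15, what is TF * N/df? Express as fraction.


TF * (N/df)
= 1 * (21/15)
= 1 * 7/5
= 7/5

7/5


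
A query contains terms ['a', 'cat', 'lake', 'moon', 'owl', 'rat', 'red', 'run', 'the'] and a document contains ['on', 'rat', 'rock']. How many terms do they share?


Query terms: ['a', 'cat', 'lake', 'moon', 'owl', 'rat', 'red', 'run', 'the']
Document terms: ['on', 'rat', 'rock']
Common terms: ['rat']
Overlap count = 1

1


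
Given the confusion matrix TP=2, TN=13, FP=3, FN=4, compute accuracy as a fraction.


Accuracy = (TP + TN) / (TP + TN + FP + FN)
TP + TN = 2 + 13 = 15
Total = 2 + 13 + 3 + 4 = 22
Accuracy = 15 / 22 = 15/22

15/22


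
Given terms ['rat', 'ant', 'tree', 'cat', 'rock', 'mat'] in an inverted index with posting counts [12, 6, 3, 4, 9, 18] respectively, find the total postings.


Summing posting list sizes:
'rat': 12 postings
'ant': 6 postings
'tree': 3 postings
'cat': 4 postings
'rock': 9 postings
'mat': 18 postings
Total = 12 + 6 + 3 + 4 + 9 + 18 = 52

52


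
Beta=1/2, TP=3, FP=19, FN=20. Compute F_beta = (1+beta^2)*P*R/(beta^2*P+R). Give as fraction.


P = TP/(TP+FP) = 3/22 = 3/22
R = TP/(TP+FN) = 3/23 = 3/23
beta^2 = 1/2^2 = 1/4
(1 + beta^2) = 5/4
Numerator = (1+beta^2)*P*R = 45/2024
Denominator = beta^2*P + R = 3/88 + 3/23 = 333/2024
F_beta = 5/37

5/37


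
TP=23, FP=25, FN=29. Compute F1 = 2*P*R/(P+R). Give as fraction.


F1 = 2 * P * R / (P + R)
P = TP/(TP+FP) = 23/48 = 23/48
R = TP/(TP+FN) = 23/52 = 23/52
2 * P * R = 2 * 23/48 * 23/52 = 529/1248
P + R = 23/48 + 23/52 = 575/624
F1 = 529/1248 / 575/624 = 23/50

23/50


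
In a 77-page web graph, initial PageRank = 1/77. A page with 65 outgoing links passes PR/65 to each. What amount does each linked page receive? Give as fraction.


Initial PR = 1/77 = 1/77
Outlinks = 65
Contribution per link = PR / outlinks
= 1/77 / 65
= 1/5005

1/5005


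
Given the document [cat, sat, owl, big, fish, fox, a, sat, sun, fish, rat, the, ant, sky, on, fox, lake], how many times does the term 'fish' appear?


Document has 17 words
Scanning for 'fish':
Found at positions: [4, 9]
Count = 2

2


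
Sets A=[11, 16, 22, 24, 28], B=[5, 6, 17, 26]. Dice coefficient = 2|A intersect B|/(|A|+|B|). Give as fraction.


A intersect B = []
|A intersect B| = 0
|A| = 5, |B| = 4
Dice = 2*0 / (5+4)
= 0 / 9 = 0

0


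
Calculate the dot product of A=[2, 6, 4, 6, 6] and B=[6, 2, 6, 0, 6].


Dot product = sum of element-wise products
A[0]*B[0] = 2*6 = 12
A[1]*B[1] = 6*2 = 12
A[2]*B[2] = 4*6 = 24
A[3]*B[3] = 6*0 = 0
A[4]*B[4] = 6*6 = 36
Sum = 12 + 12 + 24 + 0 + 36 = 84

84


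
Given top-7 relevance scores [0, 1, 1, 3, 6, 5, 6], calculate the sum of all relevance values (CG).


Cumulative Gain = sum of relevance scores
Position 1: rel=0, running sum=0
Position 2: rel=1, running sum=1
Position 3: rel=1, running sum=2
Position 4: rel=3, running sum=5
Position 5: rel=6, running sum=11
Position 6: rel=5, running sum=16
Position 7: rel=6, running sum=22
CG = 22

22


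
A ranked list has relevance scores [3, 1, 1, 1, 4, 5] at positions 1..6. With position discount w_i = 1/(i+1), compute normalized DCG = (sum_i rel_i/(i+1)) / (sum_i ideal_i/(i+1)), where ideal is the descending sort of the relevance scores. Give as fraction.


Position discount weights w_i = 1/(i+1) for i=1..6:
Weights = [1/2, 1/3, 1/4, 1/5, 1/6, 1/7]
Actual relevance: [3, 1, 1, 1, 4, 5]
DCG = 3/2 + 1/3 + 1/4 + 1/5 + 4/6 + 5/7 = 513/140
Ideal relevance (sorted desc): [5, 4, 3, 1, 1, 1]
Ideal DCG = 5/2 + 4/3 + 3/4 + 1/5 + 1/6 + 1/7 = 713/140
nDCG = DCG / ideal_DCG = 513/140 / 713/140 = 513/713

513/713


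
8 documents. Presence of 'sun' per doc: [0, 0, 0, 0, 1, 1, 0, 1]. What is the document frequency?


Checking each document for 'sun':
Doc 1: absent
Doc 2: absent
Doc 3: absent
Doc 4: absent
Doc 5: present
Doc 6: present
Doc 7: absent
Doc 8: present
df = sum of presences = 0 + 0 + 0 + 0 + 1 + 1 + 0 + 1 = 3

3


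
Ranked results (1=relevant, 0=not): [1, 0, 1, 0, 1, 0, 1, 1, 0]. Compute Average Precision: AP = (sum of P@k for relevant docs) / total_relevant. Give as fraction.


Computing P@k for each relevant position:
Position 1: relevant, P@1 = 1/1 = 1
Position 2: not relevant
Position 3: relevant, P@3 = 2/3 = 2/3
Position 4: not relevant
Position 5: relevant, P@5 = 3/5 = 3/5
Position 6: not relevant
Position 7: relevant, P@7 = 4/7 = 4/7
Position 8: relevant, P@8 = 5/8 = 5/8
Position 9: not relevant
Sum of P@k = 1 + 2/3 + 3/5 + 4/7 + 5/8 = 2909/840
AP = 2909/840 / 5 = 2909/4200

2909/4200
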